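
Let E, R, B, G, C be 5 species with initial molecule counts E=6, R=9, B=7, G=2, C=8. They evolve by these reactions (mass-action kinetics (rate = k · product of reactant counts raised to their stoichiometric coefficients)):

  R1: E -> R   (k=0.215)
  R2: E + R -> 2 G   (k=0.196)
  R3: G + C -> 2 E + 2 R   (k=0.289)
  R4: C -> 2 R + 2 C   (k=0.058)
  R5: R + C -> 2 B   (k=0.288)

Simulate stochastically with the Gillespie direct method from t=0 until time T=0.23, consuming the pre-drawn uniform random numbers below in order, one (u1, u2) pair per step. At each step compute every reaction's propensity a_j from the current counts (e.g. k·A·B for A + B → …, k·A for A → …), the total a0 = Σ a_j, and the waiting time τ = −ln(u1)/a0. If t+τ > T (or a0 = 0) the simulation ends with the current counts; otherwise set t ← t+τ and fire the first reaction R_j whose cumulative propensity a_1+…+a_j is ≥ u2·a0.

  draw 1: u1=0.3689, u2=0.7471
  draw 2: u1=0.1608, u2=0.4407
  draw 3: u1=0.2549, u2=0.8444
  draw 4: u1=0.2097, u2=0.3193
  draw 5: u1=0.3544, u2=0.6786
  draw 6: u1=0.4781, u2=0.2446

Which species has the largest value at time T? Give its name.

t=0.000: E=6 R=9 B=7 G=2 C=8
Draw 1: a1=1.290, a2=10.584, a3=4.624, a4=0.464, a5=20.736, a0=37.698; τ=−ln(0.3689)/37.698=0.026 → t=0.026; u2·a0=0.7471·37.698=28.164; a1+…+a4=16.962 < 28.164 ≤ a1+…+a5=37.698 → R5 fires; E=6 R=8 B=9 G=2 C=7
Draw 2: a1=1.290, a2=9.408, a3=4.046, a4=0.406, a5=16.128, a0=31.278; τ=−ln(0.1608)/31.278=0.058 → t=0.085; u2·a0=0.4407·31.278=13.784; a1+a2=10.698 < 13.784 ≤ a1+…+a3=14.744 → R3 fires; E=8 R=10 B=9 G=1 C=6
Draw 3: a1=1.720, a2=15.680, a3=1.734, a4=0.348, a5=17.280, a0=36.762; τ=−ln(0.2549)/36.762=0.037 → t=0.122; u2·a0=0.8444·36.762=31.042; a1+…+a4=19.482 < 31.042 ≤ a1+…+a5=36.762 → R5 fires; E=8 R=9 B=11 G=1 C=5
Draw 4: a1=1.720, a2=14.112, a3=1.445, a4=0.290, a5=12.960, a0=30.527; τ=−ln(0.2097)/30.527=0.051 → t=0.173; u2·a0=0.3193·30.527=9.747; a1=1.720 < 9.747 ≤ a1+a2=15.832 → R2 fires; E=7 R=8 B=11 G=3 C=5
Draw 5: a1=1.505, a2=10.976, a3=4.335, a4=0.290, a5=11.520, a0=28.626; τ=−ln(0.3544)/28.626=0.036 → t=0.209; u2·a0=0.6786·28.626=19.426; a1+…+a4=17.106 < 19.426 ≤ a1+…+a5=28.626 → R5 fires; E=7 R=7 B=13 G=3 C=4
Draw 6: a1=1.505, a2=9.604, a3=3.468, a4=0.232, a5=8.064, a0=22.873; τ=−ln(0.4781)/22.873=0.032 → t=0.242 > T=0.23: stop.
At T=0.23: E=7 R=7 B=13 G=3 C=4; the largest is B.

Dominant species at T: B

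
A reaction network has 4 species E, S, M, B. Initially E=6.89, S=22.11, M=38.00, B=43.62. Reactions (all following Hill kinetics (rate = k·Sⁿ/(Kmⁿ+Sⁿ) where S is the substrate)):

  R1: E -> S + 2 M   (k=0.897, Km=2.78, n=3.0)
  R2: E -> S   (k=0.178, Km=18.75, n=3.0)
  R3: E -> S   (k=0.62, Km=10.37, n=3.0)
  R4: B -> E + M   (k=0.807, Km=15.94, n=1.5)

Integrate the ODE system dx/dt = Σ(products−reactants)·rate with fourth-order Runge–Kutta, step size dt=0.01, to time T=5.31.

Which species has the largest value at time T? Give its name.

RK4 with dt=0.01: 531 steps to T=5.31. Trajectory (selected grid times):
t=0.00: E=6.89 S=22.11 M=38.00 B=43.62
t=0.59: E=6.70 S=22.69 M=39.38 B=43.23
t=1.18: E=6.52 S=23.26 M=40.75 B=42.84
t=1.77: E=6.34 S=23.83 M=42.12 B=42.45
t=2.36: E=6.17 S=24.38 M=43.48 B=42.07
t=2.95: E=6.01 S=24.93 M=44.83 B=41.68
t=3.54: E=5.85 S=25.47 M=46.18 B=41.30
t=4.13: E=5.70 S=26.00 M=47.51 B=40.91
t=4.72: E=5.56 S=26.53 M=48.84 B=40.53
t=5.31: E=5.42 S=27.05 M=50.16 B=40.15
At T=5.31: E=5.42 S=27.05 M=50.16 B=40.15; the largest is M.

Dominant species at T: M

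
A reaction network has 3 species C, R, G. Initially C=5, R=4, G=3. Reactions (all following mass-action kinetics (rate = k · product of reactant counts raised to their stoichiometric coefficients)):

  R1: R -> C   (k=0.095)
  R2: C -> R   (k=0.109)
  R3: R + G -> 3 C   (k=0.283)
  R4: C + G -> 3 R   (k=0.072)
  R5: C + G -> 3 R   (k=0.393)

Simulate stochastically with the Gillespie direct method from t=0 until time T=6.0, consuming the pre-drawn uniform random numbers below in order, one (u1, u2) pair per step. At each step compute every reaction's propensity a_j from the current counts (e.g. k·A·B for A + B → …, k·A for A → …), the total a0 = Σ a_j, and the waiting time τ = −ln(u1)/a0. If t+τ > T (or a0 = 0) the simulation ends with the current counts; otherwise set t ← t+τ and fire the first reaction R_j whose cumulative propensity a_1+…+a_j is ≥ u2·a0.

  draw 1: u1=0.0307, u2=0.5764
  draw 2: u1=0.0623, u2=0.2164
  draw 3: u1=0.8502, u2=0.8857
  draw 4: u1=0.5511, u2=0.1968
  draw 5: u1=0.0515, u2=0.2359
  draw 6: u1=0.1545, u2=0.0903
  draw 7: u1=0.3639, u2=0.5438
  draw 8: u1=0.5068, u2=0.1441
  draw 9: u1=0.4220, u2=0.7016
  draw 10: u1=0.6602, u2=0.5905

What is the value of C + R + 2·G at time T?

Value at T = 15

Check how each reaction changes W = C + R + 2·G (weight of products minus weight of reactants):
R1: R -> C: (1·1) − (1·1) = 1 − 1 = 0
R2: C -> R: (1·1) − (1·1) = 1 − 1 = 0
R3: R + G -> 3 C: (1·3) − (1·1 + 2·1) = 3 − 3 = 0
R4: C + G -> 3 R: (1·3) − (1·1 + 2·1) = 3 − 3 = 0
R5: C + G -> 3 R: (1·3) − (1·1 + 2·1) = 3 − 3 = 0
Every reaction leaves W unchanged, so W is conserved and no simulation is needed: W(T) = W(0) = 5 + 4 + 2·3 = 15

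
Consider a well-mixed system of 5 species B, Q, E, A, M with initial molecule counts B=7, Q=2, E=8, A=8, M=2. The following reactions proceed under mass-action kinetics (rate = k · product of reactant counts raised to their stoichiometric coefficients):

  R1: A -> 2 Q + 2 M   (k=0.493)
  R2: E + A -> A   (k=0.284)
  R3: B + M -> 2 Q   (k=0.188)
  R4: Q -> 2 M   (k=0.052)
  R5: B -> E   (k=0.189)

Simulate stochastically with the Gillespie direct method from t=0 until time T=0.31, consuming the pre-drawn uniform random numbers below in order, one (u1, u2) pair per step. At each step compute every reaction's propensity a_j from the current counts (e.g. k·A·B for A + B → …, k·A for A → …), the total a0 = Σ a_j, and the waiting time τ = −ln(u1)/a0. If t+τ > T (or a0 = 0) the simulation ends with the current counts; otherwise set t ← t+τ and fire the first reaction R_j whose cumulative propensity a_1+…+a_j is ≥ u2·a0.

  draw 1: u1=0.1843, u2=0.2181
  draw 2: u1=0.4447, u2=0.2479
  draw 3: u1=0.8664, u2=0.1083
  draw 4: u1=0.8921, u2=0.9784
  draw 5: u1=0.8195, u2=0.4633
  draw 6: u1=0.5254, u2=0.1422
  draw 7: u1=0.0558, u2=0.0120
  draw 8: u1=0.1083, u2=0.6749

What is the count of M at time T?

M at T = 8

t=0.000: B=7 Q=2 E=8 A=8 M=2
Draw 1: a1=3.944, a2=18.176, a3=2.632, a4=0.104, a5=1.323, a0=26.179; τ=−ln(0.1843)/26.179=0.065 → t=0.065; u2·a0=0.2181·26.179=5.710; a1=3.944 < 5.710 ≤ a1+a2=22.120 → R2 fires; B=7 Q=2 E=7 A=8 M=2
Draw 2: a1=3.944, a2=15.904, a3=2.632, a4=0.104, a5=1.323, a0=23.907; τ=−ln(0.4447)/23.907=0.034 → t=0.098; u2·a0=0.2479·23.907=5.927; a1=3.944 < 5.927 ≤ a1+a2=19.848 → R2 fires; B=7 Q=2 E=6 A=8 M=2
Draw 3: a1=3.944, a2=13.632, a3=2.632, a4=0.104, a5=1.323, a0=21.635; τ=−ln(0.8664)/21.635=0.007 → t=0.105; u2·a0=0.1083·21.635=2.343 ≤ a1=3.944 → R1 fires; B=7 Q=4 E=6 A=7 M=4
Draw 4: a1=3.451, a2=11.928, a3=5.264, a4=0.208, a5=1.323, a0=22.174; τ=−ln(0.8921)/22.174=0.005 → t=0.110; u2·a0=0.9784·22.174=21.695; a1+…+a4=20.851 < 21.695 ≤ a1+…+a5=22.174 → R5 fires; B=6 Q=4 E=7 A=7 M=4
Draw 5: a1=3.451, a2=13.916, a3=4.512, a4=0.208, a5=1.134, a0=23.221; τ=−ln(0.8195)/23.221=0.009 → t=0.119; u2·a0=0.4633·23.221=10.758; a1=3.451 < 10.758 ≤ a1+a2=17.367 → R2 fires; B=6 Q=4 E=6 A=7 M=4
Draw 6: a1=3.451, a2=11.928, a3=4.512, a4=0.208, a5=1.134, a0=21.233; τ=−ln(0.5254)/21.233=0.030 → t=0.149; u2·a0=0.1422·21.233=3.019 ≤ a1=3.451 → R1 fires; B=6 Q=6 E=6 A=6 M=6
Draw 7: a1=2.958, a2=10.224, a3=6.768, a4=0.312, a5=1.134, a0=21.396; τ=−ln(0.0558)/21.396=0.135 → t=0.284; u2·a0=0.0120·21.396=0.257 ≤ a1=2.958 → R1 fires; B=6 Q=8 E=6 A=5 M=8
Draw 8: a1=2.465, a2=8.520, a3=9.024, a4=0.416, a5=1.134, a0=21.559; τ=−ln(0.1083)/21.559=0.103 → t=0.387 > T=0.31: stop.
Read off M at T=0.31: 8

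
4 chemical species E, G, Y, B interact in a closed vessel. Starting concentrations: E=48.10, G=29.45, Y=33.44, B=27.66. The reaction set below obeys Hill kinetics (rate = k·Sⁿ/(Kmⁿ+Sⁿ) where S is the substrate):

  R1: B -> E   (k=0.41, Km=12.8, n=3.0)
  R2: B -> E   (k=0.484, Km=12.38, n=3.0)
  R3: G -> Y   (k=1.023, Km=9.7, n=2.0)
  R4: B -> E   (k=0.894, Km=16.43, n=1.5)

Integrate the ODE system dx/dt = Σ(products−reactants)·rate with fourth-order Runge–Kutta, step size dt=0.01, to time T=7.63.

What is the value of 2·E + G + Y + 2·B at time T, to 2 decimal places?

Check how each reaction changes W = 2·E + G + Y + 2·B (weight of products minus weight of reactants):
R1: B -> E: (2·1) − (2·1) = 2 − 2 = 0
R2: B -> E: (2·1) − (2·1) = 2 − 2 = 0
R3: G -> Y: (1·1) − (1·1) = 1 − 1 = 0
R4: B -> E: (2·1) − (2·1) = 2 − 2 = 0
Every reaction leaves W unchanged, so W is conserved and no simulation is needed: W(T) = W(0) = 2·48.10 + 29.45 + 33.44 + 2·27.66 = 214.41

Value at T = 214.41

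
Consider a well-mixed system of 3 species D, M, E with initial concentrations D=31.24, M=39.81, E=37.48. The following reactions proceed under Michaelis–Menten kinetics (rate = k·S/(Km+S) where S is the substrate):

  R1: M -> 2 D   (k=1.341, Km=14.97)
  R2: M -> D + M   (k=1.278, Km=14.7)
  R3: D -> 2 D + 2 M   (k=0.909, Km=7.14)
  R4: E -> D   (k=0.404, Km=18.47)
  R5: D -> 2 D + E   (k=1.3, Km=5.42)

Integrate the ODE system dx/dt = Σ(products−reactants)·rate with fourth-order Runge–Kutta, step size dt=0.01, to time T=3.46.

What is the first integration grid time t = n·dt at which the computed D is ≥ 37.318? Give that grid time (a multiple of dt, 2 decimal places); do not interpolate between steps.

RK4 with dt=0.01: 346 steps to T=3.46. Trajectory (selected grid times):
t=0.00: D=31.24 M=39.81 E=37.48
t=0.38: D=33.14 M=40.00 E=37.80
t=0.77: D=35.11 M=40.21 E=38.13
t=1.15: D=37.03 M=40.42 E=38.46
t=1.20: D=37.28 M=40.44 E=38.50
t=1.21: D=37.33 M=40.45 E=38.51
t=1.54: D=39.01 M=40.63 E=38.79
t=1.92: D=40.94 M=40.84 E=39.13
t=2.31: D=42.93 M=41.07 E=39.47
t=2.69: D=44.88 M=41.29 E=39.80
t=3.08: D=46.88 M=41.52 E=40.15
t=3.46: D=48.84 M=41.74 E=40.49
D(1.20)=37.281 < 37.318 but D(1.21)=37.332 ≥ 37.318, so the first grid time is t=1.21.

Threshold first reached at t = 1.21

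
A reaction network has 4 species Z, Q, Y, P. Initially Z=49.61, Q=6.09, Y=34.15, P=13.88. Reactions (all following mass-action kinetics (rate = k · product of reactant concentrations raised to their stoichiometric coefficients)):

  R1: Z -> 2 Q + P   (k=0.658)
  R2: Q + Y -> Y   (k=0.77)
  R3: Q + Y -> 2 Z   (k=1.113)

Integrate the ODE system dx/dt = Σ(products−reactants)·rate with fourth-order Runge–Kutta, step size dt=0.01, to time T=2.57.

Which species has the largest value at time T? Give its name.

RK4 with dt=0.01: 257 steps to T=2.57. Trajectory (selected grid times):
t=0.00: Z=49.61 Q=6.09 Y=34.15 P=13.88
t=0.29: Z=70.06 Q=2.49 Y=17.99 P=25.75
t=0.57: Z=82.94 Q=7.99 Y=4.45 P=39.96
t=0.86: Z=76.25 Q=31.61 Y=0.01 P=55.52
t=1.14: Z=63.44 Q=57.26 Y=0.00 P=68.35
t=1.43: Z=52.42 Q=79.30 Y=0.00 P=79.37
t=1.71: Z=43.60 Q=96.94 Y=0.00 P=88.19
t=2.00: Z=36.02 Q=112.09 Y=0.00 P=95.77
t=2.28: Z=29.96 Q=124.21 Y=0.00 P=101.83
t=2.57: Z=24.76 Q=134.62 Y=0.00 P=107.03
At T=2.57: Z=24.76 Q=134.62 Y=0.00 P=107.03; the largest is Q.

Dominant species at T: Q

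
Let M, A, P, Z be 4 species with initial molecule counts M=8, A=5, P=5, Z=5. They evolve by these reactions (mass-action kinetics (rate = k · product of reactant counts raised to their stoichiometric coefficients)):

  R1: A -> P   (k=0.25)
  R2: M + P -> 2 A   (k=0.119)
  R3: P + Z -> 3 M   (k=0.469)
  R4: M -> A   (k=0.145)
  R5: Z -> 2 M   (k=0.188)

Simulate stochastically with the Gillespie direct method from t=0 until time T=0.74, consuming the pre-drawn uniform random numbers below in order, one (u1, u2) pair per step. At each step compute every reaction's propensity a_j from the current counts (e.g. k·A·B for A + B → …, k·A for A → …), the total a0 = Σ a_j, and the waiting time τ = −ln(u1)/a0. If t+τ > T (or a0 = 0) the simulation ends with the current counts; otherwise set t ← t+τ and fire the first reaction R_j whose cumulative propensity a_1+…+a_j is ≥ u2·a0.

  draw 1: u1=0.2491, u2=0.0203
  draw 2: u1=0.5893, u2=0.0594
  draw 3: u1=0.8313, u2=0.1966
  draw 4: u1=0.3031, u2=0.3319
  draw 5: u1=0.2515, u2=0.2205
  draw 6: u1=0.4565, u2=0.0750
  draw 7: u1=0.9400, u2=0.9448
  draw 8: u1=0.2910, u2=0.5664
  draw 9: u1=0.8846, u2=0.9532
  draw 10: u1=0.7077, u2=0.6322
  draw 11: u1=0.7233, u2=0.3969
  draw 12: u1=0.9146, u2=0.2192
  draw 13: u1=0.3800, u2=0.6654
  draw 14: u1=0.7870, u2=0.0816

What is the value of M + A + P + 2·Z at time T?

Value at T = 28

Check how each reaction changes W = M + A + P + 2·Z (weight of products minus weight of reactants):
R1: A -> P: (1·1) − (1·1) = 1 − 1 = 0
R2: M + P -> 2 A: (1·2) − (1·1 + 1·1) = 2 − 2 = 0
R3: P + Z -> 3 M: (1·3) − (1·1 + 2·1) = 3 − 3 = 0
R4: M -> A: (1·1) − (1·1) = 1 − 1 = 0
R5: Z -> 2 M: (1·2) − (2·1) = 2 − 2 = 0
Every reaction leaves W unchanged, so W is conserved and no simulation is needed: W(T) = W(0) = 8 + 5 + 5 + 2·5 = 28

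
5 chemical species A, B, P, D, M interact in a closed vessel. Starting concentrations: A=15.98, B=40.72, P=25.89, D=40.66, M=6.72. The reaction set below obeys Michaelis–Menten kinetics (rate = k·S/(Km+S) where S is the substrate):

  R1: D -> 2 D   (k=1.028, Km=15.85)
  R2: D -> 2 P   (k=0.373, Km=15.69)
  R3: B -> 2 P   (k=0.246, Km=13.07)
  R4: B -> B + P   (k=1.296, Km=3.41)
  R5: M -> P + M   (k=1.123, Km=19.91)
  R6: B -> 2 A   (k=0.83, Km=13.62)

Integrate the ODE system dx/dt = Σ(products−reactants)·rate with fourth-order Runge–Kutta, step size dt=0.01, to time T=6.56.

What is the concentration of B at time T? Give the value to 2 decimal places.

RK4 with dt=0.01: 656 steps to T=6.56. Trajectory (selected grid times):
t=0.00: A=15.98 B=40.72 P=25.89 D=40.66 M=6.72
t=0.73: A=16.89 B=40.13 P=27.63 D=41.00 M=6.72
t=1.46: A=17.79 B=39.54 P=29.38 D=41.35 M=6.72
t=2.19: A=18.69 B=38.96 P=31.12 D=41.69 M=6.72
t=2.92: A=19.59 B=38.38 P=32.86 D=42.04 M=6.72
t=3.64: A=20.47 B=37.81 P=34.58 D=42.38 M=6.72
t=4.37: A=21.35 B=37.23 P=36.31 D=42.73 M=6.72
t=5.10: A=22.24 B=36.65 P=38.05 D=43.08 M=6.72
t=5.83: A=23.12 B=36.08 P=39.79 D=43.43 M=6.72
t=6.56: A=24.00 B=35.51 P=41.52 D=43.78 M=6.72
Read off B at T=6.56: 35.51

B at T = 35.51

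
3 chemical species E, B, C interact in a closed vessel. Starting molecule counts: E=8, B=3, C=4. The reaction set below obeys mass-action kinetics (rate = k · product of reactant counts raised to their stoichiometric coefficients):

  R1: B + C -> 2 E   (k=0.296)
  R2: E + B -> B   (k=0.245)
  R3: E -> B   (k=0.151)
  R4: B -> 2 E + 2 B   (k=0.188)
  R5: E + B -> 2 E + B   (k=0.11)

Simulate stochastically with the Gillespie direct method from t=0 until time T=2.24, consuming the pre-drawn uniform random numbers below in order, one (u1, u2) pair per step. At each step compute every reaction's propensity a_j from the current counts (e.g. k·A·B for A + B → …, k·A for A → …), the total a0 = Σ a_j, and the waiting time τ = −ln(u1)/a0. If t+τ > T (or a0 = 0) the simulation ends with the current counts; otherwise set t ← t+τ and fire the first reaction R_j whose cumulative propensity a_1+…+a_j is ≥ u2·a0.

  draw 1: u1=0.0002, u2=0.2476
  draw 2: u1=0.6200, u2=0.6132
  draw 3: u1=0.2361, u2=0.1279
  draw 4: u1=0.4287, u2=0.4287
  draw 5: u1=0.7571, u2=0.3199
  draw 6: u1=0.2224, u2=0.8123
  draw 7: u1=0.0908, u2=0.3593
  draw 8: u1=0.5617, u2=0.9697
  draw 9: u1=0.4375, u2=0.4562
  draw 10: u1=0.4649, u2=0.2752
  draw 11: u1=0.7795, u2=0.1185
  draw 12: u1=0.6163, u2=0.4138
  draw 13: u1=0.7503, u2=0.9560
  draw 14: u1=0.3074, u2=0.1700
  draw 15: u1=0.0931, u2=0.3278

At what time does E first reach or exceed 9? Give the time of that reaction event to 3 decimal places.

t=0.000: E=8 B=3 C=4
Draw 1: a1=3.552, a2=5.880, a3=1.208, a4=0.564, a5=2.640, a0=13.844; τ=−ln(0.0002)/13.844=0.615 → t=0.615; u2·a0=0.2476·13.844=3.428 ≤ a1=3.552 → R1 fires; E=10 B=2 C=3
Draw 2: a1=1.776, a2=4.900, a3=1.510, a4=0.376, a5=2.200, a0=10.762; τ=−ln(0.6200)/10.762=0.044 → t=0.660; u2·a0=0.6132·10.762=6.599; a1=1.776 < 6.599 ≤ a1+a2=6.676 → R2 fires; E=9 B=2 C=3
Draw 3: a1=1.776, a2=4.410, a3=1.359, a4=0.376, a5=1.980, a0=9.901; τ=−ln(0.2361)/9.901=0.146 → t=0.805; u2·a0=0.1279·9.901=1.266 ≤ a1=1.776 → R1 fires; E=11 B=1 C=2
Draw 4: a1=0.592, a2=2.695, a3=1.661, a4=0.188, a5=1.210, a0=6.346; τ=−ln(0.4287)/6.346=0.133 → t=0.939; u2·a0=0.4287·6.346=2.721; a1=0.592 < 2.721 ≤ a1+a2=3.287 → R2 fires; E=10 B=1 C=2
Draw 5: a1=0.592, a2=2.450, a3=1.510, a4=0.188, a5=1.100, a0=5.840; τ=−ln(0.7571)/5.840=0.048 → t=0.987; u2·a0=0.3199·5.840=1.868; a1=0.592 < 1.868 ≤ a1+a2=3.042 → R2 fires; E=9 B=1 C=2
Draw 6: a1=0.592, a2=2.205, a3=1.359, a4=0.188, a5=0.990, a0=5.334; τ=−ln(0.2224)/5.334=0.282 → t=1.268; u2·a0=0.8123·5.334=4.333; a1+…+a3=4.156 < 4.333 ≤ a1+…+a4=4.344 → R4 fires; E=11 B=2 C=2
Draw 7: a1=1.184, a2=5.390, a3=1.661, a4=0.376, a5=2.420, a0=11.031; τ=−ln(0.0908)/11.031=0.217 → t=1.486; u2·a0=0.3593·11.031=3.963; a1=1.184 < 3.963 ≤ a1+a2=6.574 → R2 fires; E=10 B=2 C=2
Draw 8: a1=1.184, a2=4.900, a3=1.510, a4=0.376, a5=2.200, a0=10.170; τ=−ln(0.5617)/10.170=0.057 → t=1.543; u2·a0=0.9697·10.170=9.862; a1+…+a4=7.970 < 9.862 ≤ a1+…+a5=10.170 → R5 fires; E=11 B=2 C=2
Draw 9: a1=1.184, a2=5.390, a3=1.661, a4=0.376, a5=2.420, a0=11.031; τ=−ln(0.4375)/11.031=0.075 → t=1.618; u2·a0=0.4562·11.031=5.032; a1=1.184 < 5.032 ≤ a1+a2=6.574 → R2 fires; E=10 B=2 C=2
Draw 10: a1=1.184, a2=4.900, a3=1.510, a4=0.376, a5=2.200, a0=10.170; τ=−ln(0.4649)/10.170=0.075 → t=1.693; u2·a0=0.2752·10.170=2.799; a1=1.184 < 2.799 ≤ a1+a2=6.084 → R2 fires; E=9 B=2 C=2
Draw 11: a1=1.184, a2=4.410, a3=1.359, a4=0.376, a5=1.980, a0=9.309; τ=−ln(0.7795)/9.309=0.027 → t=1.720; u2·a0=0.1185·9.309=1.103 ≤ a1=1.184 → R1 fires; E=11 B=1 C=1
Draw 12: a1=0.296, a2=2.695, a3=1.661, a4=0.188, a5=1.210, a0=6.050; τ=−ln(0.6163)/6.050=0.080 → t=1.800; u2·a0=0.4138·6.050=2.503; a1=0.296 < 2.503 ≤ a1+a2=2.991 → R2 fires; E=10 B=1 C=1
Draw 13: a1=0.296, a2=2.450, a3=1.510, a4=0.188, a5=1.100, a0=5.544; τ=−ln(0.7503)/5.544=0.052 → t=1.851; u2·a0=0.9560·5.544=5.300; a1+…+a4=4.444 < 5.300 ≤ a1+…+a5=5.544 → R5 fires; E=11 B=1 C=1
Draw 14: a1=0.296, a2=2.695, a3=1.661, a4=0.188, a5=1.210, a0=6.050; τ=−ln(0.3074)/6.050=0.195 → t=2.046; u2·a0=0.1700·6.050=1.028; a1=0.296 < 1.028 ≤ a1+a2=2.991 → R2 fires; E=10 B=1 C=1
Draw 15: a1=0.296, a2=2.450, a3=1.510, a4=0.188, a5=1.100, a0=5.544; τ=−ln(0.0931)/5.544=0.428 → t=2.475 > T=2.24: stop.
E first becomes ≥ 9 when it reaches 10 at the event at t=0.615.

Threshold first reached at t = 0.615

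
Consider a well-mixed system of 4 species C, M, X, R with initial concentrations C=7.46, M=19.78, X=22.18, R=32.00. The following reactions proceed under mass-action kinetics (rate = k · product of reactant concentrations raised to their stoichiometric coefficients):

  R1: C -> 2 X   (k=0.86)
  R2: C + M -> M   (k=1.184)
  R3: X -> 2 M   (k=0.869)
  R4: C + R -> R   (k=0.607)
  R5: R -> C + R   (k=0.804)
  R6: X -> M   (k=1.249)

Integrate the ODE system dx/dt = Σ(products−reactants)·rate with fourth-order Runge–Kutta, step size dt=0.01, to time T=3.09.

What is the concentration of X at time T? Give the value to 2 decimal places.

RK4 with dt=0.01: 309 steps to T=3.09. Trajectory (selected grid times):
t=0.00: C=7.46 M=19.78 X=22.18 R=32.00
t=0.34: C=0.41 M=36.14 X=11.13 R=32.00
t=0.69: C=0.35 M=44.45 X=5.46 R=32.00
t=1.03: C=0.33 M=48.48 X=2.80 R=32.00
t=1.37: C=0.32 M=50.59 X=1.50 R=32.00
t=1.72: C=0.32 M=51.77 X=0.85 R=32.00
t=2.06: C=0.31 M=52.46 X=0.54 R=32.00
t=2.40: C=0.31 M=52.93 X=0.39 R=32.00
t=2.75: C=0.31 M=53.30 X=0.32 R=32.00
t=3.09: C=0.31 M=53.60 X=0.28 R=32.00
Read off X at T=3.09: 0.28

X at T = 0.28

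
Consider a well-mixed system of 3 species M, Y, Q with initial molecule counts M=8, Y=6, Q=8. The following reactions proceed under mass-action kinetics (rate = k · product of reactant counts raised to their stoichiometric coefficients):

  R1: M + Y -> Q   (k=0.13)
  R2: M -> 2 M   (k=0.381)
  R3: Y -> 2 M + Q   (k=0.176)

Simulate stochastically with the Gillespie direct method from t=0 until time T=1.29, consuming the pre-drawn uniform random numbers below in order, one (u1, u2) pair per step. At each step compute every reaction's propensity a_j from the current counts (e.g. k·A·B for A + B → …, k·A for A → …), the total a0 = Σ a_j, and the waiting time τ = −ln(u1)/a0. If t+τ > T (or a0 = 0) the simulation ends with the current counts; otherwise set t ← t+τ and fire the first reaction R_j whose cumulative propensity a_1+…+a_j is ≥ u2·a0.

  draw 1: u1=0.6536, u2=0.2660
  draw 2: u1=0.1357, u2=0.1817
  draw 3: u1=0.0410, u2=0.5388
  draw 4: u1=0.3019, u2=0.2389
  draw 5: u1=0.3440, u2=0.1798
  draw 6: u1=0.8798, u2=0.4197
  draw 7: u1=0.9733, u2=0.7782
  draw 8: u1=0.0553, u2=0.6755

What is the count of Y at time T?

t=0.000: M=8 Y=6 Q=8
Draw 1: a1=6.240, a2=3.048, a3=1.056, a0=10.344; τ=−ln(0.6536)/10.344=0.041 → t=0.041; u2·a0=0.2660·10.344=2.752 ≤ a1=6.240 → R1 fires; M=7 Y=5 Q=9
Draw 2: a1=4.550, a2=2.667, a3=0.880, a0=8.097; τ=−ln(0.1357)/8.097=0.247 → t=0.288; u2·a0=0.1817·8.097=1.471 ≤ a1=4.550 → R1 fires; M=6 Y=4 Q=10
Draw 3: a1=3.120, a2=2.286, a3=0.704, a0=6.110; τ=−ln(0.0410)/6.110=0.523 → t=0.811; u2·a0=0.5388·6.110=3.292; a1=3.120 < 3.292 ≤ a1+a2=5.406 → R2 fires; M=7 Y=4 Q=10
Draw 4: a1=3.640, a2=2.667, a3=0.704, a0=7.011; τ=−ln(0.3019)/7.011=0.171 → t=0.981; u2·a0=0.2389·7.011=1.675 ≤ a1=3.640 → R1 fires; M=6 Y=3 Q=11
Draw 5: a1=2.340, a2=2.286, a3=0.528, a0=5.154; τ=−ln(0.3440)/5.154=0.207 → t=1.188; u2·a0=0.1798·5.154=0.927 ≤ a1=2.340 → R1 fires; M=5 Y=2 Q=12
Draw 6: a1=1.300, a2=1.905, a3=0.352, a0=3.557; τ=−ln(0.8798)/3.557=0.036 → t=1.224; u2·a0=0.4197·3.557=1.493; a1=1.300 < 1.493 ≤ a1+a2=3.205 → R2 fires; M=6 Y=2 Q=12
Draw 7: a1=1.560, a2=2.286, a3=0.352, a0=4.198; τ=−ln(0.9733)/4.198=0.006 → t=1.231; u2·a0=0.7782·4.198=3.267; a1=1.560 < 3.267 ≤ a1+a2=3.846 → R2 fires; M=7 Y=2 Q=12
Draw 8: a1=1.820, a2=2.667, a3=0.352, a0=4.839; τ=−ln(0.0553)/4.839=0.598 → t=1.829 > T=1.29: stop.
Read off Y at T=1.29: 2

Y at T = 2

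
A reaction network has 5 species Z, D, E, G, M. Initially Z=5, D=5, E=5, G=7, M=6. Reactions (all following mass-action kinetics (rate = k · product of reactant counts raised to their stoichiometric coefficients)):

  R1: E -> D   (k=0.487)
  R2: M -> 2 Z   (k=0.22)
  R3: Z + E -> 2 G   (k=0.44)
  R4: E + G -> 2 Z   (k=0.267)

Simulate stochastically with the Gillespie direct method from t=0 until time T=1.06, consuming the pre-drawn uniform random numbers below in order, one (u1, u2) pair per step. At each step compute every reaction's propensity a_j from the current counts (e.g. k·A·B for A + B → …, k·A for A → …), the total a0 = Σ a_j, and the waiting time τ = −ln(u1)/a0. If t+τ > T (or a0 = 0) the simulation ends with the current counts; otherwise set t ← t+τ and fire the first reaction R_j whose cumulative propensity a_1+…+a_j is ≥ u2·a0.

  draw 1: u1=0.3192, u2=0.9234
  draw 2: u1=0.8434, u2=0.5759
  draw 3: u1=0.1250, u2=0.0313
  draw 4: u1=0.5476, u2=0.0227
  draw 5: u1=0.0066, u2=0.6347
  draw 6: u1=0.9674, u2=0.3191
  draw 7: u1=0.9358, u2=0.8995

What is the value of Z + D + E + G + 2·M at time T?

Value at T = 34

Check how each reaction changes W = Z + D + E + G + 2·M (weight of products minus weight of reactants):
R1: E -> D: (1·1) − (1·1) = 1 − 1 = 0
R2: M -> 2 Z: (1·2) − (2·1) = 2 − 2 = 0
R3: Z + E -> 2 G: (1·2) − (1·1 + 1·1) = 2 − 2 = 0
R4: E + G -> 2 Z: (1·2) − (1·1 + 1·1) = 2 − 2 = 0
Every reaction leaves W unchanged, so W is conserved and no simulation is needed: W(T) = W(0) = 5 + 5 + 5 + 7 + 2·6 = 34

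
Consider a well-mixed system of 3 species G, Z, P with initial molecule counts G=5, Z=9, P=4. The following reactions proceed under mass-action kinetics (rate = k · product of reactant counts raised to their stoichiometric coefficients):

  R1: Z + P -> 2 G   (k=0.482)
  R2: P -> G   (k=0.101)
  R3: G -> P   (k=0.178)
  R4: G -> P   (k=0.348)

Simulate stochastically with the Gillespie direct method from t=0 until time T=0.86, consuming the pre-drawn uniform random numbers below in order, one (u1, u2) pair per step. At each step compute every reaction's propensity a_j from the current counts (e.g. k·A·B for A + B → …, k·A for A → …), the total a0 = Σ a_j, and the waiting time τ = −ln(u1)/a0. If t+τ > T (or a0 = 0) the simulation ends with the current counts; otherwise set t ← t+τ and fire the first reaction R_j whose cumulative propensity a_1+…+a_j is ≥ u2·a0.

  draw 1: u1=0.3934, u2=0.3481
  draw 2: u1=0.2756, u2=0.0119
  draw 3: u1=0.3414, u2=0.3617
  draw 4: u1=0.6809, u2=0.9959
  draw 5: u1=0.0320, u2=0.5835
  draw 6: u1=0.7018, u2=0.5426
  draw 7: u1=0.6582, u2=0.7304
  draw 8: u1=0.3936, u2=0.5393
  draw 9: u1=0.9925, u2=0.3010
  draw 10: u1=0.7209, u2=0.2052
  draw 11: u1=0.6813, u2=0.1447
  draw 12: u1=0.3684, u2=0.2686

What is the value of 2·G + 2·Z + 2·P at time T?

Value at T = 36

Check how each reaction changes W = 2·G + 2·Z + 2·P (weight of products minus weight of reactants):
R1: Z + P -> 2 G: (2·2) − (2·1 + 2·1) = 4 − 4 = 0
R2: P -> G: (2·1) − (2·1) = 2 − 2 = 0
R3: G -> P: (2·1) − (2·1) = 2 − 2 = 0
R4: G -> P: (2·1) − (2·1) = 2 − 2 = 0
Every reaction leaves W unchanged, so W is conserved and no simulation is needed: W(T) = W(0) = 2·5 + 2·9 + 2·4 = 36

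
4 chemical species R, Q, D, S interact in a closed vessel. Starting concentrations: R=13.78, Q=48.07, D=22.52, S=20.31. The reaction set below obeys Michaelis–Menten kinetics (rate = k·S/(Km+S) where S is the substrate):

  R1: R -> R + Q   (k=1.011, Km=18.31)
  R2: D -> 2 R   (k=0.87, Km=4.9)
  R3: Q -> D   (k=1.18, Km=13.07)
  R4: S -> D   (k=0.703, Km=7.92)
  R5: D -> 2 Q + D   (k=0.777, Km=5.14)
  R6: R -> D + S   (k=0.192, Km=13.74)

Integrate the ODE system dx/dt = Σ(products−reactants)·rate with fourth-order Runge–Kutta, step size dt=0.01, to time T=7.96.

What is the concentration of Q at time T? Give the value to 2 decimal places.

Q at T = 54.97

RK4 with dt=0.01: 796 steps to T=7.96. Trajectory (selected grid times):
t=0.00: R=13.78 Q=48.07 D=22.52 S=20.31
t=0.88: R=14.95 Q=48.76 D=23.24 S=19.95
t=1.77: R=16.15 Q=49.48 D=23.96 S=19.60
t=2.65: R=17.33 Q=50.21 D=24.68 S=19.25
t=3.54: R=18.53 Q=50.97 D=25.41 S=18.90
t=4.42: R=19.71 Q=51.74 D=26.12 S=18.57
t=5.31: R=20.92 Q=52.53 D=26.85 S=18.23
t=6.19: R=22.11 Q=53.33 D=27.57 S=17.91
t=7.08: R=23.32 Q=54.15 D=28.29 S=17.58
t=7.96: R=24.53 Q=54.97 D=29.01 S=17.26
Read off Q at T=7.96: 54.97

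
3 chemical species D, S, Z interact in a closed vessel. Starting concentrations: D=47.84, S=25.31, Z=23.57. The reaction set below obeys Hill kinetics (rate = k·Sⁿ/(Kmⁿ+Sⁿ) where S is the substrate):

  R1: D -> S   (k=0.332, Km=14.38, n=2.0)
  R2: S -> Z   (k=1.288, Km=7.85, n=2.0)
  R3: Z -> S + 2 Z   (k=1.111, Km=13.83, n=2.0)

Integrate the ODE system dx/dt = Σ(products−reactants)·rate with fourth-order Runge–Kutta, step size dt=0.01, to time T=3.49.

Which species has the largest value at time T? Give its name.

RK4 with dt=0.01: 349 steps to T=3.49. Trajectory (selected grid times):
t=0.00: D=47.84 S=25.31 Z=23.57
t=0.39: D=47.72 S=25.30 Z=24.35
t=0.78: D=47.60 S=25.29 Z=25.14
t=1.16: D=47.49 S=25.28 Z=25.91
t=1.55: D=47.37 S=25.28 Z=26.71
t=1.94: D=47.25 S=25.29 Z=27.51
t=2.33: D=47.13 S=25.29 Z=28.32
t=2.71: D=47.02 S=25.31 Z=29.11
t=3.10: D=46.90 S=25.32 Z=29.92
t=3.49: D=46.78 S=25.34 Z=30.74
At T=3.49: D=46.78 S=25.34 Z=30.74; the largest is D.

Dominant species at T: D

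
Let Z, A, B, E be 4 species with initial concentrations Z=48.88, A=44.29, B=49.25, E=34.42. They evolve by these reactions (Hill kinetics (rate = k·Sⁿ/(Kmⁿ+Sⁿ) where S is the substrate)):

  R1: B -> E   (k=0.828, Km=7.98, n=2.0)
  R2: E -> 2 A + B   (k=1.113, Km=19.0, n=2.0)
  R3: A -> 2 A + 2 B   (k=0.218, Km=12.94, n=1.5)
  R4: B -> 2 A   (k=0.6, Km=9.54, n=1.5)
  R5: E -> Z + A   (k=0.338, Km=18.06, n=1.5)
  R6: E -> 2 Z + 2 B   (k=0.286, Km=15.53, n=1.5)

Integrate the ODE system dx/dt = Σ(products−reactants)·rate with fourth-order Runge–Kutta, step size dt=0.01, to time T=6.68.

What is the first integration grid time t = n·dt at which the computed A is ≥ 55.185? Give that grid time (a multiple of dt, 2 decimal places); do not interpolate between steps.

RK4 with dt=0.01: 668 steps to T=6.68. Trajectory (selected grid times):
t=0.00: Z=48.88 A=44.29 B=49.25 E=34.42
t=0.74: Z=49.39 A=46.69 B=49.48 E=34.04
t=1.48: Z=49.89 A=49.08 B=49.70 E=33.67
t=2.23: Z=50.40 A=51.50 B=49.93 E=33.30
t=2.97: Z=50.89 A=53.88 B=50.15 E=32.94
t=3.37: Z=51.16 A=55.17 B=50.27 E=32.75
t=3.38: Z=51.17 A=55.20 B=50.27 E=32.74
t=3.71: Z=51.39 A=56.26 B=50.37 E=32.59
t=4.45: Z=51.89 A=58.63 B=50.58 E=32.24
t=5.20: Z=52.38 A=61.02 B=50.79 E=31.89
t=5.94: Z=52.87 A=63.38 B=51.00 E=31.55
t=6.68: Z=53.36 A=65.73 B=51.21 E=31.21
A(3.37)=55.167 < 55.185 but A(3.38)=55.199 ≥ 55.185, so the first grid time is t=3.38.

Threshold first reached at t = 3.38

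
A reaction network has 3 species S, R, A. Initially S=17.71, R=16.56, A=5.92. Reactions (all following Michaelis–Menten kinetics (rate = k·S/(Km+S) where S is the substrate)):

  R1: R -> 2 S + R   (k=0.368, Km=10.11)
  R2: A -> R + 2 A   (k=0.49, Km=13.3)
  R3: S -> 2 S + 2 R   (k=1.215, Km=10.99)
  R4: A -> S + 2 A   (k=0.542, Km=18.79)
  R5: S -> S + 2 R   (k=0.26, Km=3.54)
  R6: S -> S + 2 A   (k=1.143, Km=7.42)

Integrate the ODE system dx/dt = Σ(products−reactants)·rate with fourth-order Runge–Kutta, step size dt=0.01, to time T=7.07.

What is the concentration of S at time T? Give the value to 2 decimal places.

S at T = 28.70

RK4 with dt=0.01: 707 steps to T=7.07. Trajectory (selected grid times):
t=0.00: S=17.71 R=16.56 A=5.92
t=0.79: S=18.79 R=18.23 A=7.45
t=1.57: S=19.90 R=19.93 A=9.01
t=2.36: S=21.06 R=21.69 A=10.65
t=3.14: S=22.24 R=23.47 A=12.31
t=3.93: S=23.48 R=25.32 A=14.04
t=4.71: S=24.73 R=27.18 A=15.79
t=5.50: S=26.03 R=29.09 A=17.61
t=6.28: S=27.34 R=31.02 A=19.44
t=7.07: S=28.70 R=32.99 A=21.32
Read off S at T=7.07: 28.70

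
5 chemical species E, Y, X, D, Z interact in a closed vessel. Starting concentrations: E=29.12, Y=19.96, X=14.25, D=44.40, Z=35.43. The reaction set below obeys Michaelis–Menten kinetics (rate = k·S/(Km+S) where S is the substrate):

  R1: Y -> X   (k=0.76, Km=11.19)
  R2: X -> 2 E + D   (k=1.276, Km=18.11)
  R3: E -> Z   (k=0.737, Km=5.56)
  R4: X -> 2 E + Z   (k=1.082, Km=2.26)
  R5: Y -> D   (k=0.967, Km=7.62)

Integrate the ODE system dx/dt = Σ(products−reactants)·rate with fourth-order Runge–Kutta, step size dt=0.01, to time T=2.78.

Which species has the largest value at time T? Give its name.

RK4 with dt=0.01: 278 steps to T=2.78. Trajectory (selected grid times):
t=0.00: E=29.12 Y=19.96 X=14.25 D=44.40 Z=35.43
t=0.31: E=29.85 Y=19.59 X=13.94 D=44.79 Z=35.91
t=0.62: E=30.58 Y=19.23 X=13.63 D=45.18 Z=36.39
t=0.93: E=31.30 Y=18.87 X=13.32 D=45.56 Z=36.87
t=1.24: E=32.01 Y=18.51 X=13.02 D=45.94 Z=37.35
t=1.54: E=32.69 Y=18.16 X=12.72 D=46.30 Z=37.82
t=1.85: E=33.39 Y=17.80 X=12.42 D=46.67 Z=38.30
t=2.16: E=34.08 Y=17.45 X=12.12 D=47.04 Z=38.78
t=2.47: E=34.76 Y=17.10 X=11.83 D=47.41 Z=39.26
t=2.78: E=35.43 Y=16.75 X=11.53 D=47.77 Z=39.74
At T=2.78: E=35.43 Y=16.75 X=11.53 D=47.77 Z=39.74; the largest is D.

Dominant species at T: D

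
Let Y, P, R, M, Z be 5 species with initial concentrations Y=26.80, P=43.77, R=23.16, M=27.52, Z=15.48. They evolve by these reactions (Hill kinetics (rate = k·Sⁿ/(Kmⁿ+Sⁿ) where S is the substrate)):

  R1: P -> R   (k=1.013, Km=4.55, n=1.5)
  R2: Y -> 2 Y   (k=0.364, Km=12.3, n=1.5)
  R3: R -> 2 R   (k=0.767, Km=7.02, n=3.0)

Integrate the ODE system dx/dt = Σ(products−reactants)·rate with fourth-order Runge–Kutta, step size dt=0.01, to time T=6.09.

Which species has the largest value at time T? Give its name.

Dominant species at T: P

RK4 with dt=0.01: 609 steps to T=6.09. Trajectory (selected grid times):
t=0.00: Y=26.80 P=43.77 R=23.16 M=27.52 Z=15.48
t=0.68: Y=26.99 P=43.10 R=24.33 M=27.52 Z=15.48
t=1.35: Y=27.18 P=42.45 R=25.49 M=27.52 Z=15.48
t=2.03: Y=27.37 P=41.78 R=26.67 M=27.52 Z=15.48
t=2.71: Y=27.56 P=41.12 R=27.85 M=27.52 Z=15.48
t=3.38: Y=27.74 P=40.46 R=29.01 M=27.52 Z=15.48
t=4.06: Y=27.94 P=39.80 R=30.19 M=27.52 Z=15.48
t=4.74: Y=28.13 P=39.14 R=31.36 M=27.52 Z=15.48
t=5.41: Y=28.32 P=38.48 R=32.53 M=27.52 Z=15.48
t=6.09: Y=28.51 P=37.82 R=33.70 M=27.52 Z=15.48
At T=6.09: Y=28.51 P=37.82 R=33.70 M=27.52 Z=15.48; the largest is P.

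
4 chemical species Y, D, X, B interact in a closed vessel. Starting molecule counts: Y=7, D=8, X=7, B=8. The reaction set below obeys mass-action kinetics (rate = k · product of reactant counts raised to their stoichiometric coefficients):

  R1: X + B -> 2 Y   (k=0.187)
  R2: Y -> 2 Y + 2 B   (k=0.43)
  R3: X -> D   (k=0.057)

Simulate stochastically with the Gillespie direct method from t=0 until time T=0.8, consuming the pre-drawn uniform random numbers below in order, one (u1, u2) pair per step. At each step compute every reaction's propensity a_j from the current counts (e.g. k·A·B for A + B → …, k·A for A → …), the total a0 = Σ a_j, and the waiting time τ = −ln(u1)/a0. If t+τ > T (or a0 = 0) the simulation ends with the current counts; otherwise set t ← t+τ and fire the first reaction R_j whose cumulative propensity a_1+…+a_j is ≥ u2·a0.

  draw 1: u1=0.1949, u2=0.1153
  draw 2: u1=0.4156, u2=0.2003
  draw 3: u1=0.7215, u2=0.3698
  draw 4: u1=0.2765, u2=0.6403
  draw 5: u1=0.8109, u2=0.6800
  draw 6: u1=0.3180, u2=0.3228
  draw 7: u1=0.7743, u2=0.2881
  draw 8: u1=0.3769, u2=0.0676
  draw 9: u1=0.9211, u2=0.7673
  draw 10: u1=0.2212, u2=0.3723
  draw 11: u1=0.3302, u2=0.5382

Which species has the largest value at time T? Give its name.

t=0.000: Y=7 D=8 X=7 B=8
Draw 1: a1=10.472, a2=3.010, a3=0.399, a0=13.881; τ=−ln(0.1949)/13.881=0.118 → t=0.118; u2·a0=0.1153·13.881=1.600 ≤ a1=10.472 → R1 fires; Y=9 D=8 X=6 B=7
Draw 2: a1=7.854, a2=3.870, a3=0.342, a0=12.066; τ=−ln(0.4156)/12.066=0.073 → t=0.191; u2·a0=0.2003·12.066=2.417 ≤ a1=7.854 → R1 fires; Y=11 D=8 X=5 B=6
Draw 3: a1=5.610, a2=4.730, a3=0.285, a0=10.625; τ=−ln(0.7215)/10.625=0.031 → t=0.221; u2·a0=0.3698·10.625=3.929 ≤ a1=5.610 → R1 fires; Y=13 D=8 X=4 B=5
Draw 4: a1=3.740, a2=5.590, a3=0.228, a0=9.558; τ=−ln(0.2765)/9.558=0.134 → t=0.356; u2·a0=0.6403·9.558=6.120; a1=3.740 < 6.120 ≤ a1+a2=9.330 → R2 fires; Y=14 D=8 X=4 B=7
Draw 5: a1=5.236, a2=6.020, a3=0.228, a0=11.484; τ=−ln(0.8109)/11.484=0.018 → t=0.374; u2·a0=0.6800·11.484=7.809; a1=5.236 < 7.809 ≤ a1+a2=11.256 → R2 fires; Y=15 D=8 X=4 B=9
Draw 6: a1=6.732, a2=6.450, a3=0.228, a0=13.410; τ=−ln(0.3180)/13.410=0.085 → t=0.459; u2·a0=0.3228·13.410=4.329 ≤ a1=6.732 → R1 fires; Y=17 D=8 X=3 B=8
Draw 7: a1=4.488, a2=7.310, a3=0.171, a0=11.969; τ=−ln(0.7743)/11.969=0.021 → t=0.481; u2·a0=0.2881·11.969=3.448 ≤ a1=4.488 → R1 fires; Y=19 D=8 X=2 B=7
Draw 8: a1=2.618, a2=8.170, a3=0.114, a0=10.902; τ=−ln(0.3769)/10.902=0.090 → t=0.570; u2·a0=0.0676·10.902=0.737 ≤ a1=2.618 → R1 fires; Y=21 D=8 X=1 B=6
Draw 9: a1=1.122, a2=9.030, a3=0.057, a0=10.209; τ=−ln(0.9211)/10.209=0.008 → t=0.578; u2·a0=0.7673·10.209=7.833; a1=1.122 < 7.833 ≤ a1+a2=10.152 → R2 fires; Y=22 D=8 X=1 B=8
Draw 10: a1=1.496, a2=9.460, a3=0.057, a0=11.013; τ=−ln(0.2212)/11.013=0.137 → t=0.715; u2·a0=0.3723·11.013=4.100; a1=1.496 < 4.100 ≤ a1+a2=10.956 → R2 fires; Y=23 D=8 X=1 B=10
Draw 11: a1=1.870, a2=9.890, a3=0.057, a0=11.817; τ=−ln(0.3302)/11.817=0.094 → t=0.809 > T=0.8: stop.
At T=0.8: Y=23 D=8 X=1 B=10; the largest is Y.

Dominant species at T: Y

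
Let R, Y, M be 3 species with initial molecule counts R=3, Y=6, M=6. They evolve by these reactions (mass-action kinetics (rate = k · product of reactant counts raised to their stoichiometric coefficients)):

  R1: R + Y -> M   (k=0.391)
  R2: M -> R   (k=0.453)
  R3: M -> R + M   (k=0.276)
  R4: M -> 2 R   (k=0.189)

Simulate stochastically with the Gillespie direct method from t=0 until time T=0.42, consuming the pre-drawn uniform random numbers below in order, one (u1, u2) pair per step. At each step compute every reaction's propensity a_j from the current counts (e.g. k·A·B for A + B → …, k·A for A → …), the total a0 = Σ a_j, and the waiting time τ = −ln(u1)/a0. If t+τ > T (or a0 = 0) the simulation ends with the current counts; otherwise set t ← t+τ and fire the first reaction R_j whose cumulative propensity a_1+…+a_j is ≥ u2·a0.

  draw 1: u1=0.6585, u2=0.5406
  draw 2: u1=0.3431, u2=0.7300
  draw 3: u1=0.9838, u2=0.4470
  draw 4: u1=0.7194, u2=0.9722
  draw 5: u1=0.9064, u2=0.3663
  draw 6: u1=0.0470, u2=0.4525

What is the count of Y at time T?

Y at T = 3

t=0.000: R=3 Y=6 M=6
Draw 1: a1=7.038, a2=2.718, a3=1.656, a4=1.134, a0=12.546; τ=−ln(0.6585)/12.546=0.033 → t=0.033; u2·a0=0.5406·12.546=6.782 ≤ a1=7.038 → R1 fires; R=2 Y=5 M=7
Draw 2: a1=3.910, a2=3.171, a3=1.932, a4=1.323, a0=10.336; τ=−ln(0.3431)/10.336=0.103 → t=0.137; u2·a0=0.7300·10.336=7.545; a1+a2=7.081 < 7.545 ≤ a1+…+a3=9.013 → R3 fires; R=3 Y=5 M=7
Draw 3: a1=5.865, a2=3.171, a3=1.932, a4=1.323, a0=12.291; τ=−ln(0.9838)/12.291=0.001 → t=0.138; u2·a0=0.4470·12.291=5.494 ≤ a1=5.865 → R1 fires; R=2 Y=4 M=8
Draw 4: a1=3.128, a2=3.624, a3=2.208, a4=1.512, a0=10.472; τ=−ln(0.7194)/10.472=0.031 → t=0.170; u2·a0=0.9722·10.472=10.181; a1+…+a3=8.960 < 10.181 ≤ a1+…+a4=10.472 → R4 fires; R=4 Y=4 M=7
Draw 5: a1=6.256, a2=3.171, a3=1.932, a4=1.323, a0=12.682; τ=−ln(0.9064)/12.682=0.008 → t=0.177; u2·a0=0.3663·12.682=4.645 ≤ a1=6.256 → R1 fires; R=3 Y=3 M=8
Draw 6: a1=3.519, a2=3.624, a3=2.208, a4=1.512, a0=10.863; τ=−ln(0.0470)/10.863=0.281 → t=0.459 > T=0.42: stop.
Read off Y at T=0.42: 3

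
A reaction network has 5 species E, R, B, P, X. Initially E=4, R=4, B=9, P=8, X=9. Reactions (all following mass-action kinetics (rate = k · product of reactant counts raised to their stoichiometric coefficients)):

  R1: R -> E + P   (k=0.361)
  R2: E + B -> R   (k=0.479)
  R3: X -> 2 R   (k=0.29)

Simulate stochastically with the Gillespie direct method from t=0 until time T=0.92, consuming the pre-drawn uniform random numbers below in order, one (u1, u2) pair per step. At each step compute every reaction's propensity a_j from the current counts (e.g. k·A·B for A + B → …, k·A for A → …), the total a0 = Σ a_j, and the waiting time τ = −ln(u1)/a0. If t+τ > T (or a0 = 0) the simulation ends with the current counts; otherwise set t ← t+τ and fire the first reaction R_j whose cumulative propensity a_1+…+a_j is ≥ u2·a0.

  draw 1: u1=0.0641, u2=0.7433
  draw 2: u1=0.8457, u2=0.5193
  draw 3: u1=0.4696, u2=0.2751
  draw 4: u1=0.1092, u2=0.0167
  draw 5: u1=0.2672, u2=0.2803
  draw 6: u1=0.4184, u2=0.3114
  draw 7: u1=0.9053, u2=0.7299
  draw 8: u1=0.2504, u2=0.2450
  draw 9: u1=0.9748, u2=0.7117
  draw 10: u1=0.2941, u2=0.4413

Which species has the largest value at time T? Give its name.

Dominant species at T: P

t=0.000: E=4 R=4 B=9 P=8 X=9
Draw 1: a1=1.444, a2=17.244, a3=2.610, a0=21.298; τ=−ln(0.0641)/21.298=0.129 → t=0.129; u2·a0=0.7433·21.298=15.831; a1=1.444 < 15.831 ≤ a1+a2=18.688 → R2 fires; E=3 R=5 B=8 P=8 X=9
Draw 2: a1=1.805, a2=11.496, a3=2.610, a0=15.911; τ=−ln(0.8457)/15.911=0.011 → t=0.140; u2·a0=0.5193·15.911=8.263; a1=1.805 < 8.263 ≤ a1+a2=13.301 → R2 fires; E=2 R=6 B=7 P=8 X=9
Draw 3: a1=2.166, a2=6.706, a3=2.610, a0=11.482; τ=−ln(0.4696)/11.482=0.066 → t=0.205; u2·a0=0.2751·11.482=3.159; a1=2.166 < 3.159 ≤ a1+a2=8.872 → R2 fires; E=1 R=7 B=6 P=8 X=9
Draw 4: a1=2.527, a2=2.874, a3=2.610, a0=8.011; τ=−ln(0.1092)/8.011=0.276 → t=0.482; u2·a0=0.0167·8.011=0.134 ≤ a1=2.527 → R1 fires; E=2 R=6 B=6 P=9 X=9
Draw 5: a1=2.166, a2=5.748, a3=2.610, a0=10.524; τ=−ln(0.2672)/10.524=0.125 → t=0.607; u2·a0=0.2803·10.524=2.950; a1=2.166 < 2.950 ≤ a1+a2=7.914 → R2 fires; E=1 R=7 B=5 P=9 X=9
Draw 6: a1=2.527, a2=2.395, a3=2.610, a0=7.532; τ=−ln(0.4184)/7.532=0.116 → t=0.723; u2·a0=0.3114·7.532=2.345 ≤ a1=2.527 → R1 fires; E=2 R=6 B=5 P=10 X=9
Draw 7: a1=2.166, a2=4.790, a3=2.610, a0=9.566; τ=−ln(0.9053)/9.566=0.010 → t=0.733; u2·a0=0.7299·9.566=6.982; a1+a2=6.956 < 6.982 ≤ a1+…+a3=9.566 → R3 fires; E=2 R=8 B=5 P=10 X=8
Draw 8: a1=2.888, a2=4.790, a3=2.320, a0=9.998; τ=−ln(0.2504)/9.998=0.138 → t=0.872; u2·a0=0.2450·9.998=2.450 ≤ a1=2.888 → R1 fires; E=3 R=7 B=5 P=11 X=8
Draw 9: a1=2.527, a2=7.185, a3=2.320, a0=12.032; τ=−ln(0.9748)/12.032=0.002 → t=0.874; u2·a0=0.7117·12.032=8.563; a1=2.527 < 8.563 ≤ a1+a2=9.712 → R2 fires; E=2 R=8 B=4 P=11 X=8
Draw 10: a1=2.888, a2=3.832, a3=2.320, a0=9.040; τ=−ln(0.2941)/9.040=0.135 → t=1.009 > T=0.92: stop.
At T=0.92: E=2 R=8 B=4 P=11 X=8; the largest is P.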